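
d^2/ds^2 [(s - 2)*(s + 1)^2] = 6*s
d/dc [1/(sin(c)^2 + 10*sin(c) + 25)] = -2*cos(c)/(sin(c) + 5)^3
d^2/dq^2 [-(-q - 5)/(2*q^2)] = (q + 15)/q^4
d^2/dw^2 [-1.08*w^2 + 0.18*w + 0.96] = -2.16000000000000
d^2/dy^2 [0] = 0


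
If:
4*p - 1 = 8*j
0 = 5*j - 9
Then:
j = 9/5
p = 77/20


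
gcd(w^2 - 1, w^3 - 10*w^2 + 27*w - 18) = w - 1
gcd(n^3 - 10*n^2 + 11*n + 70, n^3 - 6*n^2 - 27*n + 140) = n - 7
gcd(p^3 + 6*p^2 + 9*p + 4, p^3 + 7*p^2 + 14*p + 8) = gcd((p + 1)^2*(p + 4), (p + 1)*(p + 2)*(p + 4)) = p^2 + 5*p + 4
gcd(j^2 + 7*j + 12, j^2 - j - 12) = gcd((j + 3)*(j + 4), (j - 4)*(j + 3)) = j + 3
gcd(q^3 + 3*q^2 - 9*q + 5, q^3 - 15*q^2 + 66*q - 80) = 1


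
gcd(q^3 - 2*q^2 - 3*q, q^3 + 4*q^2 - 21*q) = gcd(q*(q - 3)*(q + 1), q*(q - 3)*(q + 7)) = q^2 - 3*q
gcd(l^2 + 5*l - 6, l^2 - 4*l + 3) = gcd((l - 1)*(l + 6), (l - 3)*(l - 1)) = l - 1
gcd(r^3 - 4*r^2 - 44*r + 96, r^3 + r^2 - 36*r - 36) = r + 6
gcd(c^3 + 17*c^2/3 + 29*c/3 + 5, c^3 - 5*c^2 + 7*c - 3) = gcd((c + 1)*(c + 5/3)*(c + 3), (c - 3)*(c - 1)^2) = 1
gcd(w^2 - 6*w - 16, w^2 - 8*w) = w - 8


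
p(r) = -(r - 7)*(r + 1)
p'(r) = 6 - 2*r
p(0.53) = 9.90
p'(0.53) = 4.94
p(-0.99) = 0.08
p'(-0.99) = 7.98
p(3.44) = 15.81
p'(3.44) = -0.88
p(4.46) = 13.87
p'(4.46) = -2.92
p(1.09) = 12.35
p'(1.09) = 3.82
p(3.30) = 15.91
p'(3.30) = -0.60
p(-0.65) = 2.68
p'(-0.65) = 7.30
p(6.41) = 4.37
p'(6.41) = -6.82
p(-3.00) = -20.00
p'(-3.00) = 12.00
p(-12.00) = -209.00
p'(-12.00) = 30.00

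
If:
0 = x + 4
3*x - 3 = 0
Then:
No Solution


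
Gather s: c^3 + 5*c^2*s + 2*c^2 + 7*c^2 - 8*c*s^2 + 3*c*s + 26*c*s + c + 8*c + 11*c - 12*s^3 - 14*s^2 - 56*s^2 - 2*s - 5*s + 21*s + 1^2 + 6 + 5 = c^3 + 9*c^2 + 20*c - 12*s^3 + s^2*(-8*c - 70) + s*(5*c^2 + 29*c + 14) + 12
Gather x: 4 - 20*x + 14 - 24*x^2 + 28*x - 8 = -24*x^2 + 8*x + 10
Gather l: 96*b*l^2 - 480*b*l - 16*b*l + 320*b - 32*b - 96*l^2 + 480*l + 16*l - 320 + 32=288*b + l^2*(96*b - 96) + l*(496 - 496*b) - 288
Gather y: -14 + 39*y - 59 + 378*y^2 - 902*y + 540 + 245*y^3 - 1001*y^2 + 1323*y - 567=245*y^3 - 623*y^2 + 460*y - 100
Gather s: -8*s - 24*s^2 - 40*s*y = -24*s^2 + s*(-40*y - 8)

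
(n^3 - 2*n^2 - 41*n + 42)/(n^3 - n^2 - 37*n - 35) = (n^2 + 5*n - 6)/(n^2 + 6*n + 5)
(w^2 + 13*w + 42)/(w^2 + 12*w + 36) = (w + 7)/(w + 6)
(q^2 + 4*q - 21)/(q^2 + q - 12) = (q + 7)/(q + 4)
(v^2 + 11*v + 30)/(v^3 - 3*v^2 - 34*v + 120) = (v + 5)/(v^2 - 9*v + 20)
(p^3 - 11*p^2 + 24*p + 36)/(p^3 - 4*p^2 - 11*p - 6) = (p - 6)/(p + 1)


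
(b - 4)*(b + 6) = b^2 + 2*b - 24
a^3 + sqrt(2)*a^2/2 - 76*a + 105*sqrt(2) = (a - 5*sqrt(2))*(a - 3*sqrt(2)/2)*(a + 7*sqrt(2))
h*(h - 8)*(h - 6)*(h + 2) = h^4 - 12*h^3 + 20*h^2 + 96*h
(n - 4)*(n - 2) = n^2 - 6*n + 8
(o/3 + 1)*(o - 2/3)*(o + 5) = o^3/3 + 22*o^2/9 + 29*o/9 - 10/3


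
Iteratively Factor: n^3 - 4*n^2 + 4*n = (n - 2)*(n^2 - 2*n) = n*(n - 2)*(n - 2)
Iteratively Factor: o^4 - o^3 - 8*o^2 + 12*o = (o)*(o^3 - o^2 - 8*o + 12) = o*(o - 2)*(o^2 + o - 6) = o*(o - 2)*(o + 3)*(o - 2)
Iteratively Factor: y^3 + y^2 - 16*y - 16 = (y - 4)*(y^2 + 5*y + 4) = (y - 4)*(y + 4)*(y + 1)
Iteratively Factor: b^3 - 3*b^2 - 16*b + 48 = (b - 3)*(b^2 - 16) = (b - 3)*(b + 4)*(b - 4)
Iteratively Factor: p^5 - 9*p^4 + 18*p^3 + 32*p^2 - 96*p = (p + 2)*(p^4 - 11*p^3 + 40*p^2 - 48*p) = (p - 4)*(p + 2)*(p^3 - 7*p^2 + 12*p) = (p - 4)*(p - 3)*(p + 2)*(p^2 - 4*p) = (p - 4)^2*(p - 3)*(p + 2)*(p)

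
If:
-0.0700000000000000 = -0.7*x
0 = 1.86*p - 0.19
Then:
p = 0.10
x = 0.10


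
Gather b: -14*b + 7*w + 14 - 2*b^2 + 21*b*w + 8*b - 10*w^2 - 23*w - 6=-2*b^2 + b*(21*w - 6) - 10*w^2 - 16*w + 8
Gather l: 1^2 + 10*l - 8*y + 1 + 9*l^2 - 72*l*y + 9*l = 9*l^2 + l*(19 - 72*y) - 8*y + 2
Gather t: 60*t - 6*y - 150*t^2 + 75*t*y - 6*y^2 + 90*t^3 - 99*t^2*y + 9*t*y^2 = 90*t^3 + t^2*(-99*y - 150) + t*(9*y^2 + 75*y + 60) - 6*y^2 - 6*y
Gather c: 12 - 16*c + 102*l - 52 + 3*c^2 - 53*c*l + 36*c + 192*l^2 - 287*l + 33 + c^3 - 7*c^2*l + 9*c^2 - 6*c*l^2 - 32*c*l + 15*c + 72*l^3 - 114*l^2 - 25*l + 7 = c^3 + c^2*(12 - 7*l) + c*(-6*l^2 - 85*l + 35) + 72*l^3 + 78*l^2 - 210*l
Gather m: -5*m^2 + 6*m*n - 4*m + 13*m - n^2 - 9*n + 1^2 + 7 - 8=-5*m^2 + m*(6*n + 9) - n^2 - 9*n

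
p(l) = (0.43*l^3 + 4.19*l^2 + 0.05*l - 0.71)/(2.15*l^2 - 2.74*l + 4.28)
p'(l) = (2.74 - 4.3*l)*(0.43*l^3 + 4.19*l^2 + 0.05*l - 0.71)/(2.15*l^2 - 2.74*l + 4.28)^2 + (1.29*l^2 + 8.38*l + 0.05)/(2.15*l^2 - 2.74*l + 4.28) = (0.9245*l^4 - 2.3564*l^3 - 6.0669*l^2 + 38.9194*l - 1.7314)/(4.6225*l^4 - 11.782*l^3 + 25.9116*l^2 - 23.4544*l + 18.3184)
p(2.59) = 3.02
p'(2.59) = 0.44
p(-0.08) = -0.15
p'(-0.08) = -0.24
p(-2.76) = 0.78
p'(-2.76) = -0.07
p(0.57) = 0.22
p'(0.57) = 1.55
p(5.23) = 3.60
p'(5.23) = 0.16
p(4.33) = 3.45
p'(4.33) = 0.17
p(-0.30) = -0.07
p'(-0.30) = -0.50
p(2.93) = 3.14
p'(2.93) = 0.32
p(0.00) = -0.17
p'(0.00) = -0.09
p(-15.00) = -0.96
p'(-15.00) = 0.19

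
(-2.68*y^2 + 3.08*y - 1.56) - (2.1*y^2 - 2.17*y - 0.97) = -4.78*y^2 + 5.25*y - 0.59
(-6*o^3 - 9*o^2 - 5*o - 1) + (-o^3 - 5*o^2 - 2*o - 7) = -7*o^3 - 14*o^2 - 7*o - 8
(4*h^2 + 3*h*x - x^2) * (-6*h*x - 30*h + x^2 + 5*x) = -24*h^3*x - 120*h^3 - 14*h^2*x^2 - 70*h^2*x + 9*h*x^3 + 45*h*x^2 - x^4 - 5*x^3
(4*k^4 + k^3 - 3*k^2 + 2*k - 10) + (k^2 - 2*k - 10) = 4*k^4 + k^3 - 2*k^2 - 20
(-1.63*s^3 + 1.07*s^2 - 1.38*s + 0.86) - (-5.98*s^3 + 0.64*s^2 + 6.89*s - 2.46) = 4.35*s^3 + 0.43*s^2 - 8.27*s + 3.32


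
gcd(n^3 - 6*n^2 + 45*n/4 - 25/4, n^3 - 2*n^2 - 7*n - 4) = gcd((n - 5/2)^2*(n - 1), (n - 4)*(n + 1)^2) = 1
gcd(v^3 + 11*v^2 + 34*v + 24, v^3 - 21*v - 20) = v^2 + 5*v + 4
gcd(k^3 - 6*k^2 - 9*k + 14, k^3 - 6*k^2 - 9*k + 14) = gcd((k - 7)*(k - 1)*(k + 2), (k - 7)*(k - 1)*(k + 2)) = k^3 - 6*k^2 - 9*k + 14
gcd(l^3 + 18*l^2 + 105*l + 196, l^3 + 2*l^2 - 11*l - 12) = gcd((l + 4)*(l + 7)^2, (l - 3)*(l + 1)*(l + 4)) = l + 4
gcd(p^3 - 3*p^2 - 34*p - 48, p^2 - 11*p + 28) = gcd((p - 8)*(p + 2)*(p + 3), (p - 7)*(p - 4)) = 1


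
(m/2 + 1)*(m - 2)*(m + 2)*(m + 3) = m^4/2 + 5*m^3/2 + m^2 - 10*m - 12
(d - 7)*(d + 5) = d^2 - 2*d - 35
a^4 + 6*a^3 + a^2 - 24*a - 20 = (a - 2)*(a + 1)*(a + 2)*(a + 5)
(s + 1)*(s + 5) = s^2 + 6*s + 5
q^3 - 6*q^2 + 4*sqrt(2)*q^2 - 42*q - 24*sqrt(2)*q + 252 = (q - 6)*(q - 3*sqrt(2))*(q + 7*sqrt(2))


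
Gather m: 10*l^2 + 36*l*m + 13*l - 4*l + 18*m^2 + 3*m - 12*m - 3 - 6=10*l^2 + 9*l + 18*m^2 + m*(36*l - 9) - 9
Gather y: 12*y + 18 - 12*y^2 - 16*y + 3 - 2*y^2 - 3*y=-14*y^2 - 7*y + 21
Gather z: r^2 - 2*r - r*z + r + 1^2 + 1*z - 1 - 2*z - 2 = r^2 - r + z*(-r - 1) - 2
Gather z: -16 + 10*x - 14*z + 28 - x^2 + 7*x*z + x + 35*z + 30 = -x^2 + 11*x + z*(7*x + 21) + 42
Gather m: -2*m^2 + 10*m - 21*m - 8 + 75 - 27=-2*m^2 - 11*m + 40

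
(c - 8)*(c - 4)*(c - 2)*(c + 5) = c^4 - 9*c^3 - 14*c^2 + 216*c - 320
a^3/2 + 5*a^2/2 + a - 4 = (a/2 + 1)*(a - 1)*(a + 4)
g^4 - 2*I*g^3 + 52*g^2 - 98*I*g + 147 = (g - 7*I)*(g - 3*I)*(g + I)*(g + 7*I)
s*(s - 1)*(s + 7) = s^3 + 6*s^2 - 7*s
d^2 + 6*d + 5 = (d + 1)*(d + 5)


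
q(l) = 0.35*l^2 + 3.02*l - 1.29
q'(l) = 0.7*l + 3.02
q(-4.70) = -7.75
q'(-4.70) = -0.27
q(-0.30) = -2.16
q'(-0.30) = 2.81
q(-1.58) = -5.19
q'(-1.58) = 1.91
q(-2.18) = -6.21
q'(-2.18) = 1.49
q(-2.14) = -6.15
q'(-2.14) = 1.52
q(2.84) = 10.11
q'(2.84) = 5.01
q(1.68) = 4.77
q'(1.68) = 4.20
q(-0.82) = -3.53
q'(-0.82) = 2.45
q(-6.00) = -6.81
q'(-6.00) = -1.18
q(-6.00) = -6.81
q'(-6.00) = -1.18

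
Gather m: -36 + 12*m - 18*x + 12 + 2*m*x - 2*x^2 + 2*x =m*(2*x + 12) - 2*x^2 - 16*x - 24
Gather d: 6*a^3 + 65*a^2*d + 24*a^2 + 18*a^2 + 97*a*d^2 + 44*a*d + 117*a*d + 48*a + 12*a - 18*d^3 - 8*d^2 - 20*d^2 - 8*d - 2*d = 6*a^3 + 42*a^2 + 60*a - 18*d^3 + d^2*(97*a - 28) + d*(65*a^2 + 161*a - 10)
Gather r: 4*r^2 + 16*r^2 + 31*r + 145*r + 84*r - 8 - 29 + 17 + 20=20*r^2 + 260*r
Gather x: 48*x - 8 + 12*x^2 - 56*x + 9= 12*x^2 - 8*x + 1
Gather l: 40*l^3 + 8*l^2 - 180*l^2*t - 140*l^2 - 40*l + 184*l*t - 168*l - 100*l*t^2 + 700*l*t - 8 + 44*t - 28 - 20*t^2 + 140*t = 40*l^3 + l^2*(-180*t - 132) + l*(-100*t^2 + 884*t - 208) - 20*t^2 + 184*t - 36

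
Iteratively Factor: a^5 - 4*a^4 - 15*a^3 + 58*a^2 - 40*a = (a - 1)*(a^4 - 3*a^3 - 18*a^2 + 40*a) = (a - 5)*(a - 1)*(a^3 + 2*a^2 - 8*a) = a*(a - 5)*(a - 1)*(a^2 + 2*a - 8) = a*(a - 5)*(a - 1)*(a + 4)*(a - 2)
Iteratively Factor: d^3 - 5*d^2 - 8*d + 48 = (d - 4)*(d^2 - d - 12) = (d - 4)^2*(d + 3)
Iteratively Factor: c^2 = (c)*(c)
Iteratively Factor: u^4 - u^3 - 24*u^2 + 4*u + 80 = (u + 2)*(u^3 - 3*u^2 - 18*u + 40) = (u - 2)*(u + 2)*(u^2 - u - 20) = (u - 5)*(u - 2)*(u + 2)*(u + 4)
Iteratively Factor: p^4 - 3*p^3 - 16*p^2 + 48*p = (p)*(p^3 - 3*p^2 - 16*p + 48) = p*(p - 3)*(p^2 - 16) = p*(p - 3)*(p + 4)*(p - 4)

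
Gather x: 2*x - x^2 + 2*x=-x^2 + 4*x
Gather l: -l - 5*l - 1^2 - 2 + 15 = 12 - 6*l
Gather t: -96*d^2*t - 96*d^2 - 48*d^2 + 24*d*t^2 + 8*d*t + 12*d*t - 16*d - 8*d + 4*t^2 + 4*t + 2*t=-144*d^2 - 24*d + t^2*(24*d + 4) + t*(-96*d^2 + 20*d + 6)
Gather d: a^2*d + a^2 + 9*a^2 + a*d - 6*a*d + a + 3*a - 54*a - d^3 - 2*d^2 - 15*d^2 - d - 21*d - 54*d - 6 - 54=10*a^2 - 50*a - d^3 - 17*d^2 + d*(a^2 - 5*a - 76) - 60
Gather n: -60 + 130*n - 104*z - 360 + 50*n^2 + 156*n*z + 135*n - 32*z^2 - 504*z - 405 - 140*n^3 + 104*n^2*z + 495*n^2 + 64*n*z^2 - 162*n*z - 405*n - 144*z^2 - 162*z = -140*n^3 + n^2*(104*z + 545) + n*(64*z^2 - 6*z - 140) - 176*z^2 - 770*z - 825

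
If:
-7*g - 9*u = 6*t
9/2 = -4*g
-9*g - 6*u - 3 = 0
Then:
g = -9/8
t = -15/32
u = 19/16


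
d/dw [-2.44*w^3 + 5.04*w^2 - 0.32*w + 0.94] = -7.32*w^2 + 10.08*w - 0.32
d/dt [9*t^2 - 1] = 18*t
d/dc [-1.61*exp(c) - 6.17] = -1.61*exp(c)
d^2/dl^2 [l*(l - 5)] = 2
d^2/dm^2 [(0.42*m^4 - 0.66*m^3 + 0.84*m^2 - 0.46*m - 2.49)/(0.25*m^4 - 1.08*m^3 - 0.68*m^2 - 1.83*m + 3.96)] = (-1.11022302462516e-16*m^10 + 0.1443*m^9 + 0.743400000000001*m^8 - 0.0731999999999964*m^7 - 11.7258*m^6 + 59.452104*m^5 - 92.660616*m^4 - 22.66988*m^3 + 90.841896*m^2 - 152.017992*m - 10.409634)/(0.015625*m^12 - 0.2025*m^11 + 0.7473*m^10 - 0.501237*m^9 + 1.674444*m^8 - 12.450312*m^7 + 3.951163*m^6 - 6.809868*m^5 + 57.38202*m^4 - 27.369927*m^3 + 7.79446800000001*m^2 - 86.091984*m + 62.099136)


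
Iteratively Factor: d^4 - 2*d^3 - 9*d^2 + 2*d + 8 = (d - 1)*(d^3 - d^2 - 10*d - 8) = (d - 1)*(d + 2)*(d^2 - 3*d - 4) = (d - 4)*(d - 1)*(d + 2)*(d + 1)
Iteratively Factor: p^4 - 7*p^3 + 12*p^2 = (p)*(p^3 - 7*p^2 + 12*p) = p^2*(p^2 - 7*p + 12) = p^2*(p - 4)*(p - 3)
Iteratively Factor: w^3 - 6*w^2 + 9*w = (w - 3)*(w^2 - 3*w) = w*(w - 3)*(w - 3)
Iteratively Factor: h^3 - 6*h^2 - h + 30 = (h + 2)*(h^2 - 8*h + 15) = (h - 3)*(h + 2)*(h - 5)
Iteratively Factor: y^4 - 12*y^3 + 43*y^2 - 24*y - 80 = (y - 5)*(y^3 - 7*y^2 + 8*y + 16) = (y - 5)*(y - 4)*(y^2 - 3*y - 4) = (y - 5)*(y - 4)^2*(y + 1)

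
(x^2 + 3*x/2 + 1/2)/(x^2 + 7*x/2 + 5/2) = (2*x + 1)/(2*x + 5)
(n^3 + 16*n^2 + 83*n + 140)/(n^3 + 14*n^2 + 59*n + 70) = (n + 4)/(n + 2)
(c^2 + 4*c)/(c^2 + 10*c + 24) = c/(c + 6)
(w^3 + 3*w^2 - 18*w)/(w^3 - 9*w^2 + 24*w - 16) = w*(w^2 + 3*w - 18)/(w^3 - 9*w^2 + 24*w - 16)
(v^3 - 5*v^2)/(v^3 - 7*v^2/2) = 2*(v - 5)/(2*v - 7)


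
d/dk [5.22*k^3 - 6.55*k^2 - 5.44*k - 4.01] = 15.66*k^2 - 13.1*k - 5.44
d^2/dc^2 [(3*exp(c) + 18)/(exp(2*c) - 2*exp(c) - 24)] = 3*(exp(4*c) + 26*exp(3*c) + 108*exp(2*c) + 552*exp(c) + 288)*exp(c)/(exp(6*c) - 6*exp(5*c) - 60*exp(4*c) + 280*exp(3*c) + 1440*exp(2*c) - 3456*exp(c) - 13824)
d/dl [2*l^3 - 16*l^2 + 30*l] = 6*l^2 - 32*l + 30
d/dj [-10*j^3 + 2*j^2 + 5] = 2*j*(2 - 15*j)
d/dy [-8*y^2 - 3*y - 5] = -16*y - 3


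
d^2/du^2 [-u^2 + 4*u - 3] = -2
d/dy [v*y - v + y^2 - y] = v + 2*y - 1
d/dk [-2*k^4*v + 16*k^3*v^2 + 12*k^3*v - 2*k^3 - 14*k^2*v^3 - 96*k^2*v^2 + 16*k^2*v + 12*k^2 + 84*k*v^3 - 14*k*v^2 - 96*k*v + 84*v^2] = -8*k^3*v + 48*k^2*v^2 + 36*k^2*v - 6*k^2 - 28*k*v^3 - 192*k*v^2 + 32*k*v + 24*k + 84*v^3 - 14*v^2 - 96*v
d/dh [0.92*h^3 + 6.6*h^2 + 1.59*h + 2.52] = 2.76*h^2 + 13.2*h + 1.59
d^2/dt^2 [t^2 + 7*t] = 2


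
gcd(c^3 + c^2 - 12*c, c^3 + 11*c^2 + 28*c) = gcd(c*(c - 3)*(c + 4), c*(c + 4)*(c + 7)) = c^2 + 4*c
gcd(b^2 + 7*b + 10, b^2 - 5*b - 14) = b + 2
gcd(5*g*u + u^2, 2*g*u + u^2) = u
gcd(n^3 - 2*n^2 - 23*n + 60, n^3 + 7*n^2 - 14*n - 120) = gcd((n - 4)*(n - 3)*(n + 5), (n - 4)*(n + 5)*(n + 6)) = n^2 + n - 20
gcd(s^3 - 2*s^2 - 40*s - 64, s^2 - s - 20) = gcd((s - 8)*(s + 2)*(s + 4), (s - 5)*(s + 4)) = s + 4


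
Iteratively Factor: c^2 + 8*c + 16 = (c + 4)*(c + 4)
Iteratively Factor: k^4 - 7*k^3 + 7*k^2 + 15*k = (k)*(k^3 - 7*k^2 + 7*k + 15) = k*(k + 1)*(k^2 - 8*k + 15) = k*(k - 5)*(k + 1)*(k - 3)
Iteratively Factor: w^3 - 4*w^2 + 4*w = (w - 2)*(w^2 - 2*w) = w*(w - 2)*(w - 2)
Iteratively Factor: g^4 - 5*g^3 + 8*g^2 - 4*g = (g - 2)*(g^3 - 3*g^2 + 2*g) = g*(g - 2)*(g^2 - 3*g + 2) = g*(g - 2)^2*(g - 1)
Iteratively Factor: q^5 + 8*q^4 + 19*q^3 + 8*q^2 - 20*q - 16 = (q + 2)*(q^4 + 6*q^3 + 7*q^2 - 6*q - 8) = (q + 2)*(q + 4)*(q^3 + 2*q^2 - q - 2) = (q - 1)*(q + 2)*(q + 4)*(q^2 + 3*q + 2) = (q - 1)*(q + 1)*(q + 2)*(q + 4)*(q + 2)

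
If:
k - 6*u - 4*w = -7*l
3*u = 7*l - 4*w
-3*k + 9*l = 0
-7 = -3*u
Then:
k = 7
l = 7/3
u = 7/3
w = 7/3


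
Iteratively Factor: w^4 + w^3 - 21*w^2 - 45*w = (w + 3)*(w^3 - 2*w^2 - 15*w) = w*(w + 3)*(w^2 - 2*w - 15) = w*(w + 3)^2*(w - 5)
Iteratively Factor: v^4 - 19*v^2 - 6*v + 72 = (v - 2)*(v^3 + 2*v^2 - 15*v - 36) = (v - 2)*(v + 3)*(v^2 - v - 12) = (v - 4)*(v - 2)*(v + 3)*(v + 3)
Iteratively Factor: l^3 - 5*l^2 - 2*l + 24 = (l + 2)*(l^2 - 7*l + 12) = (l - 4)*(l + 2)*(l - 3)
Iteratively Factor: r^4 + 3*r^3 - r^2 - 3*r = (r)*(r^3 + 3*r^2 - r - 3) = r*(r + 1)*(r^2 + 2*r - 3) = r*(r + 1)*(r + 3)*(r - 1)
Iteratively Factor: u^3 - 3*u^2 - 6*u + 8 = (u - 4)*(u^2 + u - 2) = (u - 4)*(u + 2)*(u - 1)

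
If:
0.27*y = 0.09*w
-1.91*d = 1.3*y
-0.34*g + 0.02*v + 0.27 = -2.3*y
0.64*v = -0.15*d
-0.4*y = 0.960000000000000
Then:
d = 1.63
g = -15.46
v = -0.38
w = -7.20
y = -2.40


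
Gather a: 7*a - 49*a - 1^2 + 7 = 6 - 42*a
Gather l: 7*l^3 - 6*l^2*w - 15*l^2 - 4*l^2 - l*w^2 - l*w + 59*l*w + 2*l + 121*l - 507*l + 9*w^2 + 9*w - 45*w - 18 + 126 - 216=7*l^3 + l^2*(-6*w - 19) + l*(-w^2 + 58*w - 384) + 9*w^2 - 36*w - 108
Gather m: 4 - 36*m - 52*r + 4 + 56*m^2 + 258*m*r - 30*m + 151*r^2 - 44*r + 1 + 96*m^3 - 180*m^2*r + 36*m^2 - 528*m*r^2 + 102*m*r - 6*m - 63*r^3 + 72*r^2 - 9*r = 96*m^3 + m^2*(92 - 180*r) + m*(-528*r^2 + 360*r - 72) - 63*r^3 + 223*r^2 - 105*r + 9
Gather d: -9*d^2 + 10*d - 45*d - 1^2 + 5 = -9*d^2 - 35*d + 4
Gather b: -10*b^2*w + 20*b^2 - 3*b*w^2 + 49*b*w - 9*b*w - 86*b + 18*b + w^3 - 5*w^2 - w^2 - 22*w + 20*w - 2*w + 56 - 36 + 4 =b^2*(20 - 10*w) + b*(-3*w^2 + 40*w - 68) + w^3 - 6*w^2 - 4*w + 24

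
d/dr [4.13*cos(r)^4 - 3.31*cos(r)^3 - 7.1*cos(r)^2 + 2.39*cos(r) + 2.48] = (-16.52*cos(r)^3 + 9.93*cos(r)^2 + 14.2*cos(r) - 2.39)*sin(r)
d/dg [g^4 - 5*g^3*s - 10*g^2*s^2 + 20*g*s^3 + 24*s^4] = 4*g^3 - 15*g^2*s - 20*g*s^2 + 20*s^3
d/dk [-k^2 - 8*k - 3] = -2*k - 8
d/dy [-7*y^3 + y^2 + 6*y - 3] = -21*y^2 + 2*y + 6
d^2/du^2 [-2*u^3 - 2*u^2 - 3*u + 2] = -12*u - 4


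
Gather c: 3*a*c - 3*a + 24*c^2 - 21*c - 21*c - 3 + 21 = -3*a + 24*c^2 + c*(3*a - 42) + 18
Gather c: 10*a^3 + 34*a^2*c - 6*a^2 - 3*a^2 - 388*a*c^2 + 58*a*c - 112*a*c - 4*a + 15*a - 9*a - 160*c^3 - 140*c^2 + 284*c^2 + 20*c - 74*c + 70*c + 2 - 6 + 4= 10*a^3 - 9*a^2 + 2*a - 160*c^3 + c^2*(144 - 388*a) + c*(34*a^2 - 54*a + 16)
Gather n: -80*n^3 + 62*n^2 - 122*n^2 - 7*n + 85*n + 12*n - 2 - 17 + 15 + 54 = -80*n^3 - 60*n^2 + 90*n + 50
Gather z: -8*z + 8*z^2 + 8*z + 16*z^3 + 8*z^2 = 16*z^3 + 16*z^2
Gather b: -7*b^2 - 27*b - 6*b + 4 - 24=-7*b^2 - 33*b - 20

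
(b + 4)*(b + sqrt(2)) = b^2 + sqrt(2)*b + 4*b + 4*sqrt(2)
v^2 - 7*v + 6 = (v - 6)*(v - 1)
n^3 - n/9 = n*(n - 1/3)*(n + 1/3)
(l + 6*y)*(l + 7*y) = l^2 + 13*l*y + 42*y^2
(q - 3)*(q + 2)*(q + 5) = q^3 + 4*q^2 - 11*q - 30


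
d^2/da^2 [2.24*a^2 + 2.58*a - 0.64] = 4.48000000000000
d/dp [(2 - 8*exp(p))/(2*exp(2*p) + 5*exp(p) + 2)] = (16*exp(2*p) - 8*exp(p) - 26)*exp(p)/(4*exp(4*p) + 20*exp(3*p) + 33*exp(2*p) + 20*exp(p) + 4)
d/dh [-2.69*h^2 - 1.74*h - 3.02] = -5.38*h - 1.74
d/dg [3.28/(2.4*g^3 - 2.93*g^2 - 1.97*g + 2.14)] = (-23.616*g^2 + 19.2208*g + 6.4616)/(2.4*g^3 - 2.93*g^2 - 1.97*g + 2.14)^2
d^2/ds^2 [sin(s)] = -sin(s)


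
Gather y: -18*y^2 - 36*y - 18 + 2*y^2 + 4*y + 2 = -16*y^2 - 32*y - 16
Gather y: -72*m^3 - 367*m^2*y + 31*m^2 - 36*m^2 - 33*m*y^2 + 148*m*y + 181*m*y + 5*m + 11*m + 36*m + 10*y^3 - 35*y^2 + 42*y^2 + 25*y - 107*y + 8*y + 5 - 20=-72*m^3 - 5*m^2 + 52*m + 10*y^3 + y^2*(7 - 33*m) + y*(-367*m^2 + 329*m - 74) - 15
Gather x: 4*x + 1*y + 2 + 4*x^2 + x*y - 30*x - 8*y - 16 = 4*x^2 + x*(y - 26) - 7*y - 14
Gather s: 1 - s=1 - s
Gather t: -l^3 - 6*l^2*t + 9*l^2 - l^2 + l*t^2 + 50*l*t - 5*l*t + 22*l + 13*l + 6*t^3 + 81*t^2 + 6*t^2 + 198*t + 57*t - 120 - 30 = -l^3 + 8*l^2 + 35*l + 6*t^3 + t^2*(l + 87) + t*(-6*l^2 + 45*l + 255) - 150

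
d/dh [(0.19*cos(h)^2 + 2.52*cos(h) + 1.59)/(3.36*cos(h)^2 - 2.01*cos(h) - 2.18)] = (8.8491*cos(h)^2 + 11.5132*cos(h) + 2.2977)*sin(h)/(11.2896*cos(h)^4 - 13.5072*cos(h)^3 - 10.6095*cos(h)^2 + 8.7636*cos(h) + 4.7524)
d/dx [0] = 0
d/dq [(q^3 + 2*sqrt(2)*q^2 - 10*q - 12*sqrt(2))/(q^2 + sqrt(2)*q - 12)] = 1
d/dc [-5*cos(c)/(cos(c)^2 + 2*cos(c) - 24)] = 5*(sin(c)^2 - 25)*sin(c)/((cos(c) - 4)^2*(cos(c) + 6)^2)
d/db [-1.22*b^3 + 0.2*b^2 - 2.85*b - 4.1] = -3.66*b^2 + 0.4*b - 2.85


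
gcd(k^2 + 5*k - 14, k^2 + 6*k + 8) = 1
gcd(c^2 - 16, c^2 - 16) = c^2 - 16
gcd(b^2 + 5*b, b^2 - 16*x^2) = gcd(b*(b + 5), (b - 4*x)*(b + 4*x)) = 1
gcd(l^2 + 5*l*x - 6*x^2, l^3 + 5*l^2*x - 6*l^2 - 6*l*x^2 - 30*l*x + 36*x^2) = -l^2 - 5*l*x + 6*x^2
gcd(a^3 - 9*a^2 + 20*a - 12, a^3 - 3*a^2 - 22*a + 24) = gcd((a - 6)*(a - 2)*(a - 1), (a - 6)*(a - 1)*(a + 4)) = a^2 - 7*a + 6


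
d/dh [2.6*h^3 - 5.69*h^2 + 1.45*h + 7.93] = 7.8*h^2 - 11.38*h + 1.45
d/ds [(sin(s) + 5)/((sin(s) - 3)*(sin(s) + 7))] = (-10*sin(s) + cos(s)^2 - 42)*cos(s)/((sin(s) - 3)^2*(sin(s) + 7)^2)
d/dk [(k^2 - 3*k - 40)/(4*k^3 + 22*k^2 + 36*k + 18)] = (-2*k^4 + 12*k^3 + 291*k^2 + 898*k + 693)/(2*(4*k^6 + 44*k^5 + 193*k^4 + 432*k^3 + 522*k^2 + 324*k + 81))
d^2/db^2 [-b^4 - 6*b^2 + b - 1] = -12*b^2 - 12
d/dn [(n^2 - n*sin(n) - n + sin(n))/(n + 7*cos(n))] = ((n + 7*cos(n))*(-n*cos(n) + 2*n + sqrt(2)*cos(n + pi/4) - 1) + (7*sin(n) - 1)*(n^2 - n*sin(n) - n + sin(n)))/(n + 7*cos(n))^2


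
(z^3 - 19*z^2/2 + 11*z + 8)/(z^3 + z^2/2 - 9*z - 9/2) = (z^2 - 10*z + 16)/(z^2 - 9)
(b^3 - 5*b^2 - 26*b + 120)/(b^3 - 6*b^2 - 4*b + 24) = (b^2 + b - 20)/(b^2 - 4)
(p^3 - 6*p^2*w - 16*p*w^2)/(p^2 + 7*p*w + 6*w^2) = p*(p^2 - 6*p*w - 16*w^2)/(p^2 + 7*p*w + 6*w^2)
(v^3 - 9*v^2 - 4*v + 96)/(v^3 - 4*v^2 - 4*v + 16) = (v^2 - 5*v - 24)/(v^2 - 4)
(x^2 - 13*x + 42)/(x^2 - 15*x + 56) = (x - 6)/(x - 8)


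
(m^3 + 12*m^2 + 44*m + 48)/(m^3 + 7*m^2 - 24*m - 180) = (m^2 + 6*m + 8)/(m^2 + m - 30)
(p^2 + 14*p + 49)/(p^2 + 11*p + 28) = (p + 7)/(p + 4)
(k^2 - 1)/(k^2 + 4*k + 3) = (k - 1)/(k + 3)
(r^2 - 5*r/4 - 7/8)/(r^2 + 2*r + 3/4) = (4*r - 7)/(2*(2*r + 3))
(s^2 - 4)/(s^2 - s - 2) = (s + 2)/(s + 1)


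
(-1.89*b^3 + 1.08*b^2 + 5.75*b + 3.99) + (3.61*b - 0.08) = -1.89*b^3 + 1.08*b^2 + 9.36*b + 3.91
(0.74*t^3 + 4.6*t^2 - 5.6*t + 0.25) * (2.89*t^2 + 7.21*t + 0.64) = 2.1386*t^5 + 18.6294*t^4 + 17.4556*t^3 - 36.7095*t^2 - 1.7815*t + 0.16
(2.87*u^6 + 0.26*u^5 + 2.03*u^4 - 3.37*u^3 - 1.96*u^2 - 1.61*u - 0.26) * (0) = 0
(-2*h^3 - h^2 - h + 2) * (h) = -2*h^4 - h^3 - h^2 + 2*h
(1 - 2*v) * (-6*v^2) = 12*v^3 - 6*v^2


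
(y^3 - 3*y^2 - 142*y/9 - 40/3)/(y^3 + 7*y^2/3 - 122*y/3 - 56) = (y + 5/3)/(y + 7)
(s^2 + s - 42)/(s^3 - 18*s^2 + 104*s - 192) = (s + 7)/(s^2 - 12*s + 32)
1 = 1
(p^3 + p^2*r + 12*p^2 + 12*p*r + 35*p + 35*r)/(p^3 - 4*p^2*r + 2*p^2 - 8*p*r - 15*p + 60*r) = (p^2 + p*r + 7*p + 7*r)/(p^2 - 4*p*r - 3*p + 12*r)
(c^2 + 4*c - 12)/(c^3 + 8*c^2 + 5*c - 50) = (c + 6)/(c^2 + 10*c + 25)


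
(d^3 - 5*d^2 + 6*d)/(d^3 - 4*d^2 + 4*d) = (d - 3)/(d - 2)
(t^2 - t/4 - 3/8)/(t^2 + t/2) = (t - 3/4)/t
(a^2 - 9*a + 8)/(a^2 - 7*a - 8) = (a - 1)/(a + 1)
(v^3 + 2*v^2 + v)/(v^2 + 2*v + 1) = v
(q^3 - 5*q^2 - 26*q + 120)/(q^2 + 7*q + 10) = (q^2 - 10*q + 24)/(q + 2)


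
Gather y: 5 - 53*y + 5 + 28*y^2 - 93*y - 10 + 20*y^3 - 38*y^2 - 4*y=20*y^3 - 10*y^2 - 150*y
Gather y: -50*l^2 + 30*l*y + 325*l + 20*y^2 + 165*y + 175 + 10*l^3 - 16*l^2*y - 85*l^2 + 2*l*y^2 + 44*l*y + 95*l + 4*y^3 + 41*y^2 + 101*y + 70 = 10*l^3 - 135*l^2 + 420*l + 4*y^3 + y^2*(2*l + 61) + y*(-16*l^2 + 74*l + 266) + 245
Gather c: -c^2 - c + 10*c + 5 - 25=-c^2 + 9*c - 20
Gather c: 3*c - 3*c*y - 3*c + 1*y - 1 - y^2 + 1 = -3*c*y - y^2 + y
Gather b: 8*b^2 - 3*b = 8*b^2 - 3*b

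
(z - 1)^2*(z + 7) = z^3 + 5*z^2 - 13*z + 7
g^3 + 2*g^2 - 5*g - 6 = (g - 2)*(g + 1)*(g + 3)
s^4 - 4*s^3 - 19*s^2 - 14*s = s*(s - 7)*(s + 1)*(s + 2)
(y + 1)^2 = y^2 + 2*y + 1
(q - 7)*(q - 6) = q^2 - 13*q + 42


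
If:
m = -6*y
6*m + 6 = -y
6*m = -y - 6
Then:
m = -36/35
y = 6/35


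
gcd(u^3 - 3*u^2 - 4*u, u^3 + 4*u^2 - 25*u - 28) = u^2 - 3*u - 4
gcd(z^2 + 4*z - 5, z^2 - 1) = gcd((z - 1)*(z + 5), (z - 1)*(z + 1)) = z - 1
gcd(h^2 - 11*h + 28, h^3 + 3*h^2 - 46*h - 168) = h - 7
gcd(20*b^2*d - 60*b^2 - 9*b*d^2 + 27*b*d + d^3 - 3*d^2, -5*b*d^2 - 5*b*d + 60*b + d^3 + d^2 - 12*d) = 5*b*d - 15*b - d^2 + 3*d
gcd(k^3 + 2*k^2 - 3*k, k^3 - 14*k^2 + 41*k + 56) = 1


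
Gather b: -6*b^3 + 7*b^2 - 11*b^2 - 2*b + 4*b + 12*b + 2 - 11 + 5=-6*b^3 - 4*b^2 + 14*b - 4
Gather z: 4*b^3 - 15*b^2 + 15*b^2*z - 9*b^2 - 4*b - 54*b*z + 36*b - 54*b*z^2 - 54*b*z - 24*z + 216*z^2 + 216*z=4*b^3 - 24*b^2 + 32*b + z^2*(216 - 54*b) + z*(15*b^2 - 108*b + 192)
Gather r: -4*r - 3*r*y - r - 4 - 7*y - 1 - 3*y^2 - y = r*(-3*y - 5) - 3*y^2 - 8*y - 5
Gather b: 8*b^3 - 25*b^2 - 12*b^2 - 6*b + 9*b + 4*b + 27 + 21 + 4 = 8*b^3 - 37*b^2 + 7*b + 52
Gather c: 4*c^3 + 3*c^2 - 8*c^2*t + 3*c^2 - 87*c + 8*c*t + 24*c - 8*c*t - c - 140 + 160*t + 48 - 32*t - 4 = 4*c^3 + c^2*(6 - 8*t) - 64*c + 128*t - 96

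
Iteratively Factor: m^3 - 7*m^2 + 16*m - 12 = (m - 3)*(m^2 - 4*m + 4) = (m - 3)*(m - 2)*(m - 2)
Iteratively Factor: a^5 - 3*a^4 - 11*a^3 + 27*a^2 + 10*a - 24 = (a - 4)*(a^4 + a^3 - 7*a^2 - a + 6) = (a - 4)*(a - 2)*(a^3 + 3*a^2 - a - 3) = (a - 4)*(a - 2)*(a + 3)*(a^2 - 1) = (a - 4)*(a - 2)*(a - 1)*(a + 3)*(a + 1)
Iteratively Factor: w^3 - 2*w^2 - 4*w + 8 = (w - 2)*(w^2 - 4) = (w - 2)^2*(w + 2)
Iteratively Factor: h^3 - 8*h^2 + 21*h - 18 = (h - 3)*(h^2 - 5*h + 6) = (h - 3)*(h - 2)*(h - 3)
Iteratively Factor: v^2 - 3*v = (v - 3)*(v)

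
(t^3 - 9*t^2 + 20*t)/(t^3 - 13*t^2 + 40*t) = (t - 4)/(t - 8)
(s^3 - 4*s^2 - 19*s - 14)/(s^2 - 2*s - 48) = (-s^3 + 4*s^2 + 19*s + 14)/(-s^2 + 2*s + 48)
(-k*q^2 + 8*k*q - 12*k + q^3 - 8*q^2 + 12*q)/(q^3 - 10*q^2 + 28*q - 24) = (-k + q)/(q - 2)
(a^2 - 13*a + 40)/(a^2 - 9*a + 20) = (a - 8)/(a - 4)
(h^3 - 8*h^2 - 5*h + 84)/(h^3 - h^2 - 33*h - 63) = (h - 4)/(h + 3)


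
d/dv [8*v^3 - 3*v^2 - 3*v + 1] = 24*v^2 - 6*v - 3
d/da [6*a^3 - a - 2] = 18*a^2 - 1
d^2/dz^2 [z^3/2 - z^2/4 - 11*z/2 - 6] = 3*z - 1/2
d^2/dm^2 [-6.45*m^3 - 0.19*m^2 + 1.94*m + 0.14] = -38.7*m - 0.38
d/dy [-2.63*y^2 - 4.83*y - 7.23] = -5.26*y - 4.83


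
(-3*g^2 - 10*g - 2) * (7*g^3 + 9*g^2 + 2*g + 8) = -21*g^5 - 97*g^4 - 110*g^3 - 62*g^2 - 84*g - 16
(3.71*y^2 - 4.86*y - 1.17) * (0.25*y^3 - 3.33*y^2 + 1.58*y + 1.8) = 0.9275*y^5 - 13.5693*y^4 + 21.7531*y^3 + 2.8953*y^2 - 10.5966*y - 2.106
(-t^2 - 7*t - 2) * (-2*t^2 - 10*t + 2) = 2*t^4 + 24*t^3 + 72*t^2 + 6*t - 4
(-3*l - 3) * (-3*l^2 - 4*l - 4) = 9*l^3 + 21*l^2 + 24*l + 12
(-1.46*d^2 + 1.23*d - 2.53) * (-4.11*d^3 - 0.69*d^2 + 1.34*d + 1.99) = 6.0006*d^5 - 4.0479*d^4 + 7.5932*d^3 + 0.4885*d^2 - 0.9425*d - 5.0347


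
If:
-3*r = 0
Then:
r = 0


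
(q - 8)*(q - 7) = q^2 - 15*q + 56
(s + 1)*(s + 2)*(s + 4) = s^3 + 7*s^2 + 14*s + 8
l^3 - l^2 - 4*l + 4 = (l - 2)*(l - 1)*(l + 2)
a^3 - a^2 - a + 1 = (a - 1)^2*(a + 1)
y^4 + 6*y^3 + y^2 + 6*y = y*(y + 6)*(y - I)*(y + I)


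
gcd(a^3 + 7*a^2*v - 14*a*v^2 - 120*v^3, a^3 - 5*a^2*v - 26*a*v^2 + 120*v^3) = -a^2 - a*v + 20*v^2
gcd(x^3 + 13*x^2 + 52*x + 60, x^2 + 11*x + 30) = x^2 + 11*x + 30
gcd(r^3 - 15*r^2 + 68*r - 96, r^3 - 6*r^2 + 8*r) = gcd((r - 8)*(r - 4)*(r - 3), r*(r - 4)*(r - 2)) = r - 4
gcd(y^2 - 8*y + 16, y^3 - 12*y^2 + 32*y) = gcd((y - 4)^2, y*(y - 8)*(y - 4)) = y - 4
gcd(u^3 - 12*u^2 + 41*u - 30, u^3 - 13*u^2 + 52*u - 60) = u^2 - 11*u + 30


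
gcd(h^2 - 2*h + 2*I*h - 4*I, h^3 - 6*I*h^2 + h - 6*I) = 1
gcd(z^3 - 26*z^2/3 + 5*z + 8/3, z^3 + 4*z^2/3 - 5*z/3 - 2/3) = z^2 - 2*z/3 - 1/3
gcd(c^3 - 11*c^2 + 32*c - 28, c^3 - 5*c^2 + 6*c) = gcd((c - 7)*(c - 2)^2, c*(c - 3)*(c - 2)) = c - 2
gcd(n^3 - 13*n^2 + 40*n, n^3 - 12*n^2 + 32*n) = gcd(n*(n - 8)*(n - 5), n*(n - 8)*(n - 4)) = n^2 - 8*n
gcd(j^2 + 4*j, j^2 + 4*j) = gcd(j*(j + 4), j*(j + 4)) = j^2 + 4*j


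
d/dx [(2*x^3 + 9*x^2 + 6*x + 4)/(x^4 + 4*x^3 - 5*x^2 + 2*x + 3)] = 2*(-x^6 - 9*x^5 - 32*x^4 - 28*x^3 + 9*x^2 + 47*x + 5)/(x^8 + 8*x^7 + 6*x^6 - 36*x^5 + 47*x^4 + 4*x^3 - 26*x^2 + 12*x + 9)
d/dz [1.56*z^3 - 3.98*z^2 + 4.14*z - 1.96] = 4.68*z^2 - 7.96*z + 4.14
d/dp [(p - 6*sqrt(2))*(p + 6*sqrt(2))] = 2*p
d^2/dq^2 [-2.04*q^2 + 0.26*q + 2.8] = -4.08000000000000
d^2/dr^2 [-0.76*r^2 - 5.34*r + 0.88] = -1.52000000000000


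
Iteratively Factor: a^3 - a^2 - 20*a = (a)*(a^2 - a - 20) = a*(a - 5)*(a + 4)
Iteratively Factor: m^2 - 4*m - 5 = (m - 5)*(m + 1)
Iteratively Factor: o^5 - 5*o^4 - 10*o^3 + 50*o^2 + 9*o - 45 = (o + 3)*(o^4 - 8*o^3 + 14*o^2 + 8*o - 15) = (o + 1)*(o + 3)*(o^3 - 9*o^2 + 23*o - 15) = (o - 1)*(o + 1)*(o + 3)*(o^2 - 8*o + 15) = (o - 3)*(o - 1)*(o + 1)*(o + 3)*(o - 5)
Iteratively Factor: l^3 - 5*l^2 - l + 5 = (l - 5)*(l^2 - 1) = (l - 5)*(l - 1)*(l + 1)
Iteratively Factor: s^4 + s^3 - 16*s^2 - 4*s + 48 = (s + 2)*(s^3 - s^2 - 14*s + 24) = (s - 2)*(s + 2)*(s^2 + s - 12) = (s - 2)*(s + 2)*(s + 4)*(s - 3)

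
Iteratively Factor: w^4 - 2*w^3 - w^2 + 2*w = (w + 1)*(w^3 - 3*w^2 + 2*w) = (w - 1)*(w + 1)*(w^2 - 2*w) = (w - 2)*(w - 1)*(w + 1)*(w)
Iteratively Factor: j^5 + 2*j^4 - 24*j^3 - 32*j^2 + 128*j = (j - 2)*(j^4 + 4*j^3 - 16*j^2 - 64*j) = (j - 4)*(j - 2)*(j^3 + 8*j^2 + 16*j) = (j - 4)*(j - 2)*(j + 4)*(j^2 + 4*j) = j*(j - 4)*(j - 2)*(j + 4)*(j + 4)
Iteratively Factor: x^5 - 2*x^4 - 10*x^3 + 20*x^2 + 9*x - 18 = (x + 3)*(x^4 - 5*x^3 + 5*x^2 + 5*x - 6) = (x + 1)*(x + 3)*(x^3 - 6*x^2 + 11*x - 6) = (x - 3)*(x + 1)*(x + 3)*(x^2 - 3*x + 2) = (x - 3)*(x - 2)*(x + 1)*(x + 3)*(x - 1)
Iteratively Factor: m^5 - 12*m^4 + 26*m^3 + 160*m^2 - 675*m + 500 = (m - 5)*(m^4 - 7*m^3 - 9*m^2 + 115*m - 100) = (m - 5)*(m + 4)*(m^3 - 11*m^2 + 35*m - 25) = (m - 5)*(m - 1)*(m + 4)*(m^2 - 10*m + 25) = (m - 5)^2*(m - 1)*(m + 4)*(m - 5)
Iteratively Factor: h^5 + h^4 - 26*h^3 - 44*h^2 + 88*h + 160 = (h + 4)*(h^4 - 3*h^3 - 14*h^2 + 12*h + 40) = (h + 2)*(h + 4)*(h^3 - 5*h^2 - 4*h + 20) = (h - 2)*(h + 2)*(h + 4)*(h^2 - 3*h - 10) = (h - 2)*(h + 2)^2*(h + 4)*(h - 5)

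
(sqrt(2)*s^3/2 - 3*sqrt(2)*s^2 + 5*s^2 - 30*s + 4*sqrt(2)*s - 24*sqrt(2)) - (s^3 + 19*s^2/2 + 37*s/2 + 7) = -s^3 + sqrt(2)*s^3/2 - 9*s^2/2 - 3*sqrt(2)*s^2 - 97*s/2 + 4*sqrt(2)*s - 24*sqrt(2) - 7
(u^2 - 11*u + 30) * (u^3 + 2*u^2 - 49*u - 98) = u^5 - 9*u^4 - 41*u^3 + 501*u^2 - 392*u - 2940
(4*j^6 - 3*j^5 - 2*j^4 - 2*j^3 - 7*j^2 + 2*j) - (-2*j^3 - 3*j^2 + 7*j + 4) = 4*j^6 - 3*j^5 - 2*j^4 - 4*j^2 - 5*j - 4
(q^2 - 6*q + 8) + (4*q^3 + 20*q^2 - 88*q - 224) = 4*q^3 + 21*q^2 - 94*q - 216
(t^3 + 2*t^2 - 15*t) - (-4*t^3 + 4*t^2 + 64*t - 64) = 5*t^3 - 2*t^2 - 79*t + 64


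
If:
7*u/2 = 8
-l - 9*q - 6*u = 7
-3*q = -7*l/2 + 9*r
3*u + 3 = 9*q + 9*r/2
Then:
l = 2278/77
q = -1291/231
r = 3088/231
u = 16/7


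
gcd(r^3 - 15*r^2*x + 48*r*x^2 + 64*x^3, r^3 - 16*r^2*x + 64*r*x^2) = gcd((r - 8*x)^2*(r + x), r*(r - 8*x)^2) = r^2 - 16*r*x + 64*x^2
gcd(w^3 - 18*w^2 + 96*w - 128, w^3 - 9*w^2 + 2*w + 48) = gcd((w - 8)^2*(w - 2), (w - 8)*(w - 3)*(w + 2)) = w - 8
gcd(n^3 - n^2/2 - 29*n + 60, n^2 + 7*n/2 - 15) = n^2 + 7*n/2 - 15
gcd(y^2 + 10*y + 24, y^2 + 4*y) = y + 4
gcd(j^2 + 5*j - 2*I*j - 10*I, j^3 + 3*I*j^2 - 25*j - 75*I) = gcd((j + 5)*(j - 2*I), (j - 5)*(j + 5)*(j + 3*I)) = j + 5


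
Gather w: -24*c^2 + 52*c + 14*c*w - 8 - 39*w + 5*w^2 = -24*c^2 + 52*c + 5*w^2 + w*(14*c - 39) - 8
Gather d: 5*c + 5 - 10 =5*c - 5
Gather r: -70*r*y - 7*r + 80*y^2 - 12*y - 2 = r*(-70*y - 7) + 80*y^2 - 12*y - 2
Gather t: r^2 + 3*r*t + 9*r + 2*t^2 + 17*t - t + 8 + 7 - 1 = r^2 + 9*r + 2*t^2 + t*(3*r + 16) + 14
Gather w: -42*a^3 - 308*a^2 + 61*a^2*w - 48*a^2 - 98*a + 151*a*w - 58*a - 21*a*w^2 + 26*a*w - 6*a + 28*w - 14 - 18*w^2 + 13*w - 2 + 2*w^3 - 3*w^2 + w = -42*a^3 - 356*a^2 - 162*a + 2*w^3 + w^2*(-21*a - 21) + w*(61*a^2 + 177*a + 42) - 16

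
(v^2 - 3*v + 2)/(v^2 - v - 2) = (v - 1)/(v + 1)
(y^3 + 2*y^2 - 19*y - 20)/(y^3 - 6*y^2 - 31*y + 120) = (y^2 - 3*y - 4)/(y^2 - 11*y + 24)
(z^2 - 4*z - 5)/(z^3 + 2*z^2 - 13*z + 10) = (z^2 - 4*z - 5)/(z^3 + 2*z^2 - 13*z + 10)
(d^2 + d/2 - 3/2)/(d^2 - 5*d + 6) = (2*d^2 + d - 3)/(2*(d^2 - 5*d + 6))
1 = 1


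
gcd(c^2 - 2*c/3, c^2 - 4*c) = c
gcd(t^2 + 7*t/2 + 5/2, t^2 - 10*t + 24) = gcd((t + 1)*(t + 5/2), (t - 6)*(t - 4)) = 1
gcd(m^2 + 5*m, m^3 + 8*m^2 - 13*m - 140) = m + 5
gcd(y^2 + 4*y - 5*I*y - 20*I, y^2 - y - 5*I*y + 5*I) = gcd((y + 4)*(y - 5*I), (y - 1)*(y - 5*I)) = y - 5*I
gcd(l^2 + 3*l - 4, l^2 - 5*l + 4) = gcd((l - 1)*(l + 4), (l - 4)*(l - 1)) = l - 1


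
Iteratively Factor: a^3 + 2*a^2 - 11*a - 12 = (a + 4)*(a^2 - 2*a - 3) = (a + 1)*(a + 4)*(a - 3)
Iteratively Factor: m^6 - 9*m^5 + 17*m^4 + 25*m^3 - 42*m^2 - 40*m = (m - 2)*(m^5 - 7*m^4 + 3*m^3 + 31*m^2 + 20*m) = m*(m - 2)*(m^4 - 7*m^3 + 3*m^2 + 31*m + 20) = m*(m - 2)*(m + 1)*(m^3 - 8*m^2 + 11*m + 20) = m*(m - 2)*(m + 1)^2*(m^2 - 9*m + 20) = m*(m - 5)*(m - 2)*(m + 1)^2*(m - 4)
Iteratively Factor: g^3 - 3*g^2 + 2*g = (g)*(g^2 - 3*g + 2) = g*(g - 1)*(g - 2)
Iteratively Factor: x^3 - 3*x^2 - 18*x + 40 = (x - 2)*(x^2 - x - 20) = (x - 2)*(x + 4)*(x - 5)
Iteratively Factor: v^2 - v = (v - 1)*(v)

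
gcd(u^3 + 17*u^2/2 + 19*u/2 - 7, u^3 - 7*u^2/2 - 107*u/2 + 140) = u + 7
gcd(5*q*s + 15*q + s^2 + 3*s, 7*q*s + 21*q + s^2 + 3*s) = s + 3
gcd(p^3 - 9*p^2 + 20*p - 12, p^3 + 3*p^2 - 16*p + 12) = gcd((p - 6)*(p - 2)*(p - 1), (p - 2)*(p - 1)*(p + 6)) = p^2 - 3*p + 2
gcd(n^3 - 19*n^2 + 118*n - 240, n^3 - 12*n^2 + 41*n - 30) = n^2 - 11*n + 30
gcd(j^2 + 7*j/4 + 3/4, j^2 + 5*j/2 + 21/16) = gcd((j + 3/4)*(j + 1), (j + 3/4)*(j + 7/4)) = j + 3/4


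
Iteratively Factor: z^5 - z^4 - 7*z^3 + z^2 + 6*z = (z)*(z^4 - z^3 - 7*z^2 + z + 6) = z*(z - 3)*(z^3 + 2*z^2 - z - 2) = z*(z - 3)*(z - 1)*(z^2 + 3*z + 2) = z*(z - 3)*(z - 1)*(z + 1)*(z + 2)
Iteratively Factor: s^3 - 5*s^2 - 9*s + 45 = (s - 5)*(s^2 - 9) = (s - 5)*(s - 3)*(s + 3)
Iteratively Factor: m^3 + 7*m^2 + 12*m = (m + 3)*(m^2 + 4*m) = m*(m + 3)*(m + 4)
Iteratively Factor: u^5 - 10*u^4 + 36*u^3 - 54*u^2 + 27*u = (u - 3)*(u^4 - 7*u^3 + 15*u^2 - 9*u) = u*(u - 3)*(u^3 - 7*u^2 + 15*u - 9) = u*(u - 3)^2*(u^2 - 4*u + 3) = u*(u - 3)^2*(u - 1)*(u - 3)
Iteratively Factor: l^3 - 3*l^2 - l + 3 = (l + 1)*(l^2 - 4*l + 3) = (l - 3)*(l + 1)*(l - 1)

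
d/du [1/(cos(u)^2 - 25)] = 2*sin(u)*cos(u)/(cos(u)^2 - 25)^2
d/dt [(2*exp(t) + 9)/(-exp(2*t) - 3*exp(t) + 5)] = (2*exp(2*t) + 18*exp(t) + 37)*exp(t)/(exp(4*t) + 6*exp(3*t) - exp(2*t) - 30*exp(t) + 25)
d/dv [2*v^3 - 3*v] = 6*v^2 - 3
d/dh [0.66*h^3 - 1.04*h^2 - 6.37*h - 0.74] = 1.98*h^2 - 2.08*h - 6.37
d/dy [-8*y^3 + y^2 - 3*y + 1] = -24*y^2 + 2*y - 3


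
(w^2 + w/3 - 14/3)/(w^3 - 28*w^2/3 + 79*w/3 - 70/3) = (3*w + 7)/(3*w^2 - 22*w + 35)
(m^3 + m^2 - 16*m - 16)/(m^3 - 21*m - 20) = (m - 4)/(m - 5)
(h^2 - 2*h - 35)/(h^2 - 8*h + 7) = (h + 5)/(h - 1)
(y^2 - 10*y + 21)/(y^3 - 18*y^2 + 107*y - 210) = (y - 3)/(y^2 - 11*y + 30)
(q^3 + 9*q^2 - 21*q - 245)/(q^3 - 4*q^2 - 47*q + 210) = (q + 7)/(q - 6)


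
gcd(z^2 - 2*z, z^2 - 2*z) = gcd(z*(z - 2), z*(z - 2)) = z^2 - 2*z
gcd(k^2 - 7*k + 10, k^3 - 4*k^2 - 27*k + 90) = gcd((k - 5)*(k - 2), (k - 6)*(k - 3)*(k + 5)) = 1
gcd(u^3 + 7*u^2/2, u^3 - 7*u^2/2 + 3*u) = u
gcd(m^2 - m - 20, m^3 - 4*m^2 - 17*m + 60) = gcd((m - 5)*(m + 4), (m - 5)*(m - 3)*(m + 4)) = m^2 - m - 20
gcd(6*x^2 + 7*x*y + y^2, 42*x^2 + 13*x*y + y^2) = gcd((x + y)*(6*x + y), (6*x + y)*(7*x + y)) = 6*x + y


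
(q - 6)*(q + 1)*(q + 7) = q^3 + 2*q^2 - 41*q - 42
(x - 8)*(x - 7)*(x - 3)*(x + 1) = x^4 - 17*x^3 + 83*x^2 - 67*x - 168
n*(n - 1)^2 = n^3 - 2*n^2 + n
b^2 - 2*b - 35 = (b - 7)*(b + 5)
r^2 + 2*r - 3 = (r - 1)*(r + 3)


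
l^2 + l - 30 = (l - 5)*(l + 6)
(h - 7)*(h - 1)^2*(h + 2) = h^4 - 7*h^3 - 3*h^2 + 23*h - 14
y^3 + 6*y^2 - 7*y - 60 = (y - 3)*(y + 4)*(y + 5)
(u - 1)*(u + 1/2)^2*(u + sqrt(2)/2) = u^4 + sqrt(2)*u^3/2 - 3*u^2/4 - 3*sqrt(2)*u/8 - u/4 - sqrt(2)/8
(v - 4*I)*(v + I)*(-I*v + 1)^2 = -v^4 + I*v^3 - 9*v^2 - 11*I*v + 4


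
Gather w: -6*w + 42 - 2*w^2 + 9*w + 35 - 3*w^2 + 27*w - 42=-5*w^2 + 30*w + 35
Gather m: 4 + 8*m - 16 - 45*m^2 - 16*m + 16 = -45*m^2 - 8*m + 4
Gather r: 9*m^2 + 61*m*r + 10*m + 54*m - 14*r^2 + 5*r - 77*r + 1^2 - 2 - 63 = 9*m^2 + 64*m - 14*r^2 + r*(61*m - 72) - 64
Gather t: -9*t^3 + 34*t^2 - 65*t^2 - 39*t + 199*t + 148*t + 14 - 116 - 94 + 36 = -9*t^3 - 31*t^2 + 308*t - 160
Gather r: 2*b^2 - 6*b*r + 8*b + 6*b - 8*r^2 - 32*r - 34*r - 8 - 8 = 2*b^2 + 14*b - 8*r^2 + r*(-6*b - 66) - 16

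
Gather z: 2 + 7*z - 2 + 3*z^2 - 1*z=3*z^2 + 6*z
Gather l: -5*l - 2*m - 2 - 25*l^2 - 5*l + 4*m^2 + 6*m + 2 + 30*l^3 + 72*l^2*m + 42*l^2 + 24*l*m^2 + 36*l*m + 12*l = 30*l^3 + l^2*(72*m + 17) + l*(24*m^2 + 36*m + 2) + 4*m^2 + 4*m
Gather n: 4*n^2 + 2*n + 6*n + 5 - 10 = 4*n^2 + 8*n - 5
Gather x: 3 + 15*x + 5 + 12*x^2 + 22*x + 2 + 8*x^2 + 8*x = 20*x^2 + 45*x + 10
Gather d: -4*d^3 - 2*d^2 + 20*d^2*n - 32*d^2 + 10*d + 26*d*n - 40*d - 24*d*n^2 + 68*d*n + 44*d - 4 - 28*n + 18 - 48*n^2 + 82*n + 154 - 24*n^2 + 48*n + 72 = -4*d^3 + d^2*(20*n - 34) + d*(-24*n^2 + 94*n + 14) - 72*n^2 + 102*n + 240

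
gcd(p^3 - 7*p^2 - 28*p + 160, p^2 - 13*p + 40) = p - 8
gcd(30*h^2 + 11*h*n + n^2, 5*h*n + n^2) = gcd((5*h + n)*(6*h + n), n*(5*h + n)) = 5*h + n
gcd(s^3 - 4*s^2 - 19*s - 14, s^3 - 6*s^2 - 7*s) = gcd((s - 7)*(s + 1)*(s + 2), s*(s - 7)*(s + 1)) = s^2 - 6*s - 7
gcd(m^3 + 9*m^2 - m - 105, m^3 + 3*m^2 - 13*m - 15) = m^2 + 2*m - 15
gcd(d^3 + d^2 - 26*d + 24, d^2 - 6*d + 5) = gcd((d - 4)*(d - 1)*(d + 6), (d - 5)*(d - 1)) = d - 1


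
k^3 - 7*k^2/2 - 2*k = k*(k - 4)*(k + 1/2)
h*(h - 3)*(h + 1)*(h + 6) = h^4 + 4*h^3 - 15*h^2 - 18*h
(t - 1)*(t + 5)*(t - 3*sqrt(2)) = t^3 - 3*sqrt(2)*t^2 + 4*t^2 - 12*sqrt(2)*t - 5*t + 15*sqrt(2)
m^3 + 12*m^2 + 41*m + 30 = (m + 1)*(m + 5)*(m + 6)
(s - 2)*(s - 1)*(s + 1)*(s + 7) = s^4 + 5*s^3 - 15*s^2 - 5*s + 14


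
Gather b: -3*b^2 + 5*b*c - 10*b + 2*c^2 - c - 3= -3*b^2 + b*(5*c - 10) + 2*c^2 - c - 3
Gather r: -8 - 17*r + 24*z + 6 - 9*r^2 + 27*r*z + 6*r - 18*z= -9*r^2 + r*(27*z - 11) + 6*z - 2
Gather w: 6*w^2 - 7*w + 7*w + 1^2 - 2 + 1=6*w^2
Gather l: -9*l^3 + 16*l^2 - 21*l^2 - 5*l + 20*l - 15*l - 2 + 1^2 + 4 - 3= -9*l^3 - 5*l^2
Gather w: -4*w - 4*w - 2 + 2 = -8*w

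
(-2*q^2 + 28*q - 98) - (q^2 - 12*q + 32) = -3*q^2 + 40*q - 130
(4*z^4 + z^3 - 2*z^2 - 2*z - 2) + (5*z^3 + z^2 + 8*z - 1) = 4*z^4 + 6*z^3 - z^2 + 6*z - 3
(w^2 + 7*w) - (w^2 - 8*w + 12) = 15*w - 12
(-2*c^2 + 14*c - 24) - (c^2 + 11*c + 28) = -3*c^2 + 3*c - 52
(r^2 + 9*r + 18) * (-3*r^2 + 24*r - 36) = -3*r^4 - 3*r^3 + 126*r^2 + 108*r - 648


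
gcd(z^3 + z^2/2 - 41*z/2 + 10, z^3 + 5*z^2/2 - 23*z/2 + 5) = z^2 + 9*z/2 - 5/2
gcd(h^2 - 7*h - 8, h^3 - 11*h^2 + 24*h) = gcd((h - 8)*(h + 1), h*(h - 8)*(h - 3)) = h - 8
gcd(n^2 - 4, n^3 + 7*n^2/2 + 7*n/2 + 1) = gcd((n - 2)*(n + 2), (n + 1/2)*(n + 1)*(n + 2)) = n + 2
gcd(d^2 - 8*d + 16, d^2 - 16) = d - 4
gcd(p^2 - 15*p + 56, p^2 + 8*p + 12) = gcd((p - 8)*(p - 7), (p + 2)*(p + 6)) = 1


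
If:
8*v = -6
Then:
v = -3/4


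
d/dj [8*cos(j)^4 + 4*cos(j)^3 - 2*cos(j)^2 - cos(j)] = (-32*cos(j)^3 - 12*cos(j)^2 + 4*cos(j) + 1)*sin(j)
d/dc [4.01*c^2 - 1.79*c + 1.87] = 8.02*c - 1.79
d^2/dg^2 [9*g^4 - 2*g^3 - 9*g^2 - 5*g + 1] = 108*g^2 - 12*g - 18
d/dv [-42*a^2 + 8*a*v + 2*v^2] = 8*a + 4*v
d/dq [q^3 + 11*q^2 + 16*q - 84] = 3*q^2 + 22*q + 16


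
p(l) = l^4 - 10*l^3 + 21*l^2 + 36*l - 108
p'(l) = 4*l^3 - 30*l^2 + 42*l + 36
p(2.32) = -7.35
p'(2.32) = 21.92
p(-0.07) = -110.41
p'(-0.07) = 32.91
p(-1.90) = -18.97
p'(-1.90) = -179.54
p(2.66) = -1.80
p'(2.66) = 10.74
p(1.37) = -41.46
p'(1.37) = 47.52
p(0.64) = -78.81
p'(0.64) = 51.64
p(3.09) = -0.12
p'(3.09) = -2.65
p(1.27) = -46.29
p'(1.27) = 49.15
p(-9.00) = 15120.00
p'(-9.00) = -5688.00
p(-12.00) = 40500.00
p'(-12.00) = -11700.00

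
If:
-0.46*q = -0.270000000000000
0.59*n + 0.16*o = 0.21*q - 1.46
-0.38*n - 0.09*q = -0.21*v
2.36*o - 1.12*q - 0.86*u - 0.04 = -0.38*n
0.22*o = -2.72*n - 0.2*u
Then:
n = -246.51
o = 900.65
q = 0.59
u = 2361.81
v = -445.81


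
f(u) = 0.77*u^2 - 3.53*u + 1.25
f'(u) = 1.54*u - 3.53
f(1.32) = -2.07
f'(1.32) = -1.50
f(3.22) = -2.13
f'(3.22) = 1.43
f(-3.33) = 21.54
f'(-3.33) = -8.66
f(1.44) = -2.24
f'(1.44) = -1.31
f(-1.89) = 10.67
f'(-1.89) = -6.44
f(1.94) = -2.70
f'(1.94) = -0.54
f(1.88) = -2.66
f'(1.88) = -0.63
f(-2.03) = 11.59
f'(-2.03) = -6.66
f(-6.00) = 50.15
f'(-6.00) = -12.77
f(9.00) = 31.85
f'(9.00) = 10.33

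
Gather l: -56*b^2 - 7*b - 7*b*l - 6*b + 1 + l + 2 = -56*b^2 - 13*b + l*(1 - 7*b) + 3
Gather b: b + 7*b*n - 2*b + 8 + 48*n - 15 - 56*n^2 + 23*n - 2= b*(7*n - 1) - 56*n^2 + 71*n - 9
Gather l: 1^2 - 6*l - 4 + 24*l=18*l - 3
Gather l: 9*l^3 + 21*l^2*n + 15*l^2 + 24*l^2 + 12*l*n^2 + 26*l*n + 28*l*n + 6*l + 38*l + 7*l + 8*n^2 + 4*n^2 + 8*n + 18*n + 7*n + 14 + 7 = 9*l^3 + l^2*(21*n + 39) + l*(12*n^2 + 54*n + 51) + 12*n^2 + 33*n + 21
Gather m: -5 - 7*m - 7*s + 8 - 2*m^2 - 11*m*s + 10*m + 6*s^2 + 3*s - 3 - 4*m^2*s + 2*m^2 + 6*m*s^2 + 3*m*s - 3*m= -4*m^2*s + m*(6*s^2 - 8*s) + 6*s^2 - 4*s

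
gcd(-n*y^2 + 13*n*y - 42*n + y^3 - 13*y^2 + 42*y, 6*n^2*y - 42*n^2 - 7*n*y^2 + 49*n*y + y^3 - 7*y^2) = -n*y + 7*n + y^2 - 7*y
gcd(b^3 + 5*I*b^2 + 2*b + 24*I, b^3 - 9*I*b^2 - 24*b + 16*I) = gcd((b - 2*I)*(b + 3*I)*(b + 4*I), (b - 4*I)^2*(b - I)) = 1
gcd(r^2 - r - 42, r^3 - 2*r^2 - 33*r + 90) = r + 6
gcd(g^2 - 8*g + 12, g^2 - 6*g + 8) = g - 2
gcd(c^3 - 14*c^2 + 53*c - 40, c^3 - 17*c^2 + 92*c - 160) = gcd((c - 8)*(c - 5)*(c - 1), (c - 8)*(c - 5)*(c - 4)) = c^2 - 13*c + 40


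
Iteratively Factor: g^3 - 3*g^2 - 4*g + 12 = (g - 3)*(g^2 - 4) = (g - 3)*(g - 2)*(g + 2)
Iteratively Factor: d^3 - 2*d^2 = (d)*(d^2 - 2*d) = d*(d - 2)*(d)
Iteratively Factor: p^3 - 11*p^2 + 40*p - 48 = (p - 4)*(p^2 - 7*p + 12) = (p - 4)*(p - 3)*(p - 4)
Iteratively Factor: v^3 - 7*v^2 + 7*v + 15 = (v + 1)*(v^2 - 8*v + 15) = (v - 3)*(v + 1)*(v - 5)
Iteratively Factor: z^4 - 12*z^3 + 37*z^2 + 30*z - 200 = (z - 4)*(z^3 - 8*z^2 + 5*z + 50) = (z - 5)*(z - 4)*(z^2 - 3*z - 10) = (z - 5)^2*(z - 4)*(z + 2)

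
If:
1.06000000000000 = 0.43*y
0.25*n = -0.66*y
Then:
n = -6.51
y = 2.47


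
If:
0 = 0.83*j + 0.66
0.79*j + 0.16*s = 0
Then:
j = -0.80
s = 3.93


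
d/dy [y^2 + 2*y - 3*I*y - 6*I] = 2*y + 2 - 3*I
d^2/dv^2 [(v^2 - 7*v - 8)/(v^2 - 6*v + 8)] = 2*(-v^3 - 48*v^2 + 312*v - 496)/(v^6 - 18*v^5 + 132*v^4 - 504*v^3 + 1056*v^2 - 1152*v + 512)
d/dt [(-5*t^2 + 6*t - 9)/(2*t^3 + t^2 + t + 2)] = (10*t^4 - 24*t^3 + 43*t^2 - 2*t + 21)/(4*t^6 + 4*t^5 + 5*t^4 + 10*t^3 + 5*t^2 + 4*t + 4)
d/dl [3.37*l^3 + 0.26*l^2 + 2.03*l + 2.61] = 10.11*l^2 + 0.52*l + 2.03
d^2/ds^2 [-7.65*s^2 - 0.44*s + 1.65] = -15.3000000000000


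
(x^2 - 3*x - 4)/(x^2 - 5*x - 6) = (x - 4)/(x - 6)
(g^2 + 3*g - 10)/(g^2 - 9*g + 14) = (g + 5)/(g - 7)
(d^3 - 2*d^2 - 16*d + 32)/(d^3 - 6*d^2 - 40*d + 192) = (d^2 + 2*d - 8)/(d^2 - 2*d - 48)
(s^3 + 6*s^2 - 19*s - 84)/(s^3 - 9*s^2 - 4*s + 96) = (s + 7)/(s - 8)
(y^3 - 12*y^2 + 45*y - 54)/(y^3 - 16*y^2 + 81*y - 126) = (y - 3)/(y - 7)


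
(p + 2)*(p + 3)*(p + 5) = p^3 + 10*p^2 + 31*p + 30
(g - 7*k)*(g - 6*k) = g^2 - 13*g*k + 42*k^2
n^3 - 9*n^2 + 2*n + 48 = (n - 8)*(n - 3)*(n + 2)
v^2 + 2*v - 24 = (v - 4)*(v + 6)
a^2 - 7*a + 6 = (a - 6)*(a - 1)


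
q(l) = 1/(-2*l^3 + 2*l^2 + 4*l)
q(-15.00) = 0.00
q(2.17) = -0.43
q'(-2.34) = 0.05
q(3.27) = -0.03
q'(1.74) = 1.17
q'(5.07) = 0.00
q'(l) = (6*l^2 - 4*l - 4)/(-2*l^3 + 2*l^2 + 4*l)^2 = (3*l^2/2 - l - 1)/(l^2*(-l^2 + l + 2)^2)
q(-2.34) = 0.04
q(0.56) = 0.40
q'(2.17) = 2.85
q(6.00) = 0.00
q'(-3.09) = 0.02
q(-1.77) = 0.10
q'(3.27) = 0.04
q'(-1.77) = 0.21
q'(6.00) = 0.00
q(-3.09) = 0.02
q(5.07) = -0.01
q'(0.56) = -0.69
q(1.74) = 0.40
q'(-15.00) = 0.00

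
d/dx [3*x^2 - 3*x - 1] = 6*x - 3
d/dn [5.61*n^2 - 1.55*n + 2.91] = 11.22*n - 1.55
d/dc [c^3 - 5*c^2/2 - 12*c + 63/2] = 3*c^2 - 5*c - 12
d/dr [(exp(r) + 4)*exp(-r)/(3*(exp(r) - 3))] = (-exp(2*r) - 8*exp(r) + 12)*exp(-r)/(3*(exp(2*r) - 6*exp(r) + 9))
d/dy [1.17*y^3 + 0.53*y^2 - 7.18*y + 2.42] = 3.51*y^2 + 1.06*y - 7.18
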